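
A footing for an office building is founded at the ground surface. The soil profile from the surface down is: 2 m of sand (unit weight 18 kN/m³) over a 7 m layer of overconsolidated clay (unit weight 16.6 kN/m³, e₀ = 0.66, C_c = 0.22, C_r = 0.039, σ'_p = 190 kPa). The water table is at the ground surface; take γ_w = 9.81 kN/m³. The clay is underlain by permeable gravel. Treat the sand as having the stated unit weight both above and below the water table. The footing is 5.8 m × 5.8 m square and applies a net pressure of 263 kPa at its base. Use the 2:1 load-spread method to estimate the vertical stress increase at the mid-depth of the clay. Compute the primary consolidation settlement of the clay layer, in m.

Mid-depth of clay below the ground surface: z = 2 + 7/2 = 5.5 m.
Total vertical stress at mid-clay: σ_v = 18×2 + 16.6×3.5 = 94.1 kPa.
Pore pressure: u = 9.81×(5.5 − 0) = 53.955 kPa.
Initial effective stress: σ'_0 = σ_v − u = 94.1 − 53.955 = 40.145 kPa.
Stress increase at mid-clay by the 2:1 spreading method:
Δσ = qBL/((B+z)(L+z)) = 263×5.8×5.8/((5.8+5.5)(5.8+5.5)) = 69.287 kPa
Final effective stress: σ'_f = 40.145 + 69.287 = 109.43 kPa.
σ'_f = 109.43 ≤ σ'_p = 190 kPa, so the clay remains overconsolidated and only the recompression index applies:
S_c = C_r·H/(1+e₀)·log₁₀(σ'_f/σ'_0) = 0.039×7/1.66×log₁₀(109.43/40.145)
    = 0.16446 × 0.4355 = 0.07162 m

S_c ≈ 0.0716 m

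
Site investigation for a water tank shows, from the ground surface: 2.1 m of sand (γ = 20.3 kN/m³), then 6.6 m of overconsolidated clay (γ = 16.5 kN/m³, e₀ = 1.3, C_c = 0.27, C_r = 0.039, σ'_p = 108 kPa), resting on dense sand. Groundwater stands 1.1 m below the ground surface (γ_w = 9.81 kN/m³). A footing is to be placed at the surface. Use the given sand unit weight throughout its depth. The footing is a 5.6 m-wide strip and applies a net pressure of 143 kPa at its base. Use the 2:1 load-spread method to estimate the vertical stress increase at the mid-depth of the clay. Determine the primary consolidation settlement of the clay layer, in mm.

S_c ≈ 89.3 mm

Mid-depth of clay below the ground surface: z = 2.1 + 6.6/2 = 5.4 m.
Total vertical stress at mid-clay: σ_v = 20.3×2.1 + 16.5×3.3 = 97.08 kPa.
Pore pressure: u = 9.81×(5.4 − 1.1) = 42.183 kPa.
Initial effective stress: σ'_0 = σ_v − u = 97.08 − 42.183 = 54.897 kPa.
Stress increase at mid-clay by the 2:1 spreading method:
Δσ = qB/(B+z) = 143×5.6/(5.6+5.4) = 72.8 kPa
Final effective stress: σ'_f = 54.897 + 72.8 = 127.7 kPa.
σ'_f = 127.7 > σ'_p = 108 kPa, so the stress path crosses the preconsolidation pressure — recompression up to σ'_p, then virgin compression beyond:
S_c = H/(1+e₀)·[C_r·log₁₀(σ'_p/σ'_0) + C_c·log₁₀(σ'_f/σ'_p)]
    = 6.6/2.3 × [0.039×log₁₀(108/54.897) + 0.27×log₁₀(127.7/108)]
    = 2.8696 × [0.011461 + 0.019647] = 0.08927 m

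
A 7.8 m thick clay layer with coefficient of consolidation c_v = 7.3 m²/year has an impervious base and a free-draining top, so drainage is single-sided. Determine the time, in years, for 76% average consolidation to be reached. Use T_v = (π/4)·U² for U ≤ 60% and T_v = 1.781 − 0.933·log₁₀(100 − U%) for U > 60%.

t ≈ 4.11 years

Drainage path length: H_d = H = 7.8 m (single drainage).
U > 60%: T_v = 1.781 − 0.933·log₁₀(100 − 76) = 0.49326.
t = T_v·H_d²/c_v = 0.49326×7.8²/7.3 = 4.111 years.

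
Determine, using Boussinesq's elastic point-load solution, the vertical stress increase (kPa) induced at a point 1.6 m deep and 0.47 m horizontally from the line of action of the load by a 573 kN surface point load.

Boussinesq vertical stress below a point load on an elastic half-space:
Δσ_z = 3P/(2πz²) · [1 + (r/z)²]^(−5/2)
r/z = 0.47/1.6 = 0.29375; [1+(r/z)²]^(−5/2) = 0.81309.
Δσ_z = 3×573/(2π×1.6²) × 0.81309 = 106.87 × 0.81309 = 86.89 kPa

Δσ_z ≈ 86.9 kPa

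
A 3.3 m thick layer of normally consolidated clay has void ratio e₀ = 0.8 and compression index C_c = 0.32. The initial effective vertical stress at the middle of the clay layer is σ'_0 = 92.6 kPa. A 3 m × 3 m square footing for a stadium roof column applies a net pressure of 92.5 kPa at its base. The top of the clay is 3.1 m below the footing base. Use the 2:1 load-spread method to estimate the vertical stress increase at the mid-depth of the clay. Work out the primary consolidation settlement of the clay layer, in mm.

Mid-depth of clay below the footing base: z = 3.1 + 3.3/2 = 4.75 m.
Stress increase at mid-clay by the 2:1 spreading method:
Δσ = qBL/((B+z)(L+z)) = 92.5×3×3/((3+4.75)(3+4.75)) = 13.861 kPa
Final effective stress: σ'_f = σ'_0 + Δσ = 92.6 + 13.861 = 106.46 kPa.
Normally consolidated clay, so the full stress increment lies on the virgin compression line:
S_c = C_c·H/(1+e₀)·log₁₀(σ'_f/σ'_0) = 0.32×3.3/(1+0.8)×log₁₀(106.46/92.6)
    = 0.58667 × 0.060575 = 0.03554 m

S_c ≈ 35.5 mm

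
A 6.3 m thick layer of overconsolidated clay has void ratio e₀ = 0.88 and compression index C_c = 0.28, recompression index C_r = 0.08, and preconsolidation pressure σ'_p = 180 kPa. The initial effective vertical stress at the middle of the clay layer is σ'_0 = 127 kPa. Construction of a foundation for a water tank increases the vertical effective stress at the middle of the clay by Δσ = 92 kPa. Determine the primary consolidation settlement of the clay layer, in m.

Final effective stress: σ'_f = 127 + 92 = 219 kPa.
σ'_f = 219 > σ'_p = 180 kPa, so the stress path crosses the preconsolidation pressure — recompression up to σ'_p, then virgin compression beyond:
S_c = H/(1+e₀)·[C_r·log₁₀(σ'_p/σ'_0) + C_c·log₁₀(σ'_f/σ'_p)]
    = 6.3/1.88 × [0.08×log₁₀(180/127) + 0.28×log₁₀(219/180)]
    = 3.3511 × [0.012118 + 0.023848] = 0.1205 m

S_c ≈ 0.121 m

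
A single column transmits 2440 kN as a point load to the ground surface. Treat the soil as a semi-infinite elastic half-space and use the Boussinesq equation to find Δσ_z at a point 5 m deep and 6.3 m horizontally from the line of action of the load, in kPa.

Δσ_z ≈ 4.33 kPa

Boussinesq vertical stress below a point load on an elastic half-space:
Δσ_z = 3P/(2πz²) · [1 + (r/z)²]^(−5/2)
r/z = 6.3/5 = 1.26; [1+(r/z)²]^(−5/2) = 0.092845.
Δσ_z = 3×2440/(2π×5²) × 0.092845 = 46.601 × 0.092845 = 4.327 kPa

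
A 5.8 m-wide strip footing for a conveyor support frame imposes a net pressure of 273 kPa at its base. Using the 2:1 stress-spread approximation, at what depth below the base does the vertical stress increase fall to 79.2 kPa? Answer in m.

z ≈ 14.2 m

2:1 spreading — at depth z the loaded area has grown by z in each plan dimension:
qB/(B+z) = Δσ_z ⇒ z = qB/Δσ_z − B = 273×5.8/79.2 − 5.8 = 14.19 m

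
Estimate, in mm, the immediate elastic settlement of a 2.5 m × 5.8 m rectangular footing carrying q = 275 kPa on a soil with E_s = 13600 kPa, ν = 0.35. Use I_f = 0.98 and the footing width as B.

Immediate (elastic) settlement: S_e = q·B·(1−ν²)/E_s · I_f.
S_e = 275 × 2.5 × (1 − 0.35²) / 13600 × 0.98
    = 275 × 2.5 × 0.8775 / 13600 × 0.98
    = 0.04347 m = 43.47 mm

S_e ≈ 43.5 mm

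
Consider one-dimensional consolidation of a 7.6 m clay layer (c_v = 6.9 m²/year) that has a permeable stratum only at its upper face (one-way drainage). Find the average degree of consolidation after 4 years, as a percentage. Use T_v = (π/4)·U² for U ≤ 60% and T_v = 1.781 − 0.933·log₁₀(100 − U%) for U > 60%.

Drainage path length: H_d = H = 7.6 m (single drainage).
T_v = c_v·t/H_d² = 6.9×4/7.6² = 0.47784.
T_v = 0.47784 corresponds to the U > 60% branch:
U = 1 − 10^((1.781 − T_v)/0.933)/100 = 0.7507

U ≈ 75.1 %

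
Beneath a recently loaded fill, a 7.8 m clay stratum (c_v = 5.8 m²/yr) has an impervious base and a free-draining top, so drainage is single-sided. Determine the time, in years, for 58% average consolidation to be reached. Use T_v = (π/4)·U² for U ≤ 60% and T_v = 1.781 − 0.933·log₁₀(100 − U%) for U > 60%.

t ≈ 2.77 years

Drainage path length: H_d = H = 7.8 m (single drainage).
U ≤ 60%: T_v = (π/4)·U² = (π/4)×0.58² = 0.26421.
t = T_v·H_d²/c_v = 0.26421×7.8²/5.8 = 2.771 years.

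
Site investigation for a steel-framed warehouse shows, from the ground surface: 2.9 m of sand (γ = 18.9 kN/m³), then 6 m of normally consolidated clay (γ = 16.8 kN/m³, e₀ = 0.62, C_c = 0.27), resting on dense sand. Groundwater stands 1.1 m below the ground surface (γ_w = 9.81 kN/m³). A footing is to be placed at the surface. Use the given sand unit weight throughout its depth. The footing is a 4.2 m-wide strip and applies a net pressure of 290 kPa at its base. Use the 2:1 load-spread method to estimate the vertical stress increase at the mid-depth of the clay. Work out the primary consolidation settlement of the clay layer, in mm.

S_c ≈ 488 mm

Mid-depth of clay below the ground surface: z = 2.9 + 6/2 = 5.9 m.
Total vertical stress at mid-clay: σ_v = 18.9×2.9 + 16.8×3 = 105.21 kPa.
Pore pressure: u = 9.81×(5.9 − 1.1) = 47.088 kPa.
Initial effective stress: σ'_0 = σ_v − u = 105.21 − 47.088 = 58.122 kPa.
Stress increase at mid-clay by the 2:1 spreading method:
Δσ = qB/(B+z) = 290×4.2/(4.2+5.9) = 120.59 kPa
Final effective stress: σ'_f = σ'_0 + Δσ = 58.122 + 120.59 = 178.71 kPa.
Normally consolidated clay, so the full stress increment lies on the virgin compression line:
S_c = C_c·H/(1+e₀)·log₁₀(σ'_f/σ'_0) = 0.27×6/(1+0.62)×log₁₀(178.71/58.122)
    = 1 × 0.48781 = 0.4878 m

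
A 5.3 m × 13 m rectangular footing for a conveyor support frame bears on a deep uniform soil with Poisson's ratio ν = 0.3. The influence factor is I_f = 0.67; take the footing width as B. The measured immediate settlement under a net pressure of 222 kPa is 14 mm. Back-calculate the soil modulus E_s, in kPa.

E_s ≈ 51200 kPa

S_e = q·B·(1−ν²)/E_s · I_f  ⇒  E_s = q·B·(1−ν²)·I_f / S_e.
E_s = 222 × 5.3 × 0.91 × 0.67 / 0.014 = 51240 kPa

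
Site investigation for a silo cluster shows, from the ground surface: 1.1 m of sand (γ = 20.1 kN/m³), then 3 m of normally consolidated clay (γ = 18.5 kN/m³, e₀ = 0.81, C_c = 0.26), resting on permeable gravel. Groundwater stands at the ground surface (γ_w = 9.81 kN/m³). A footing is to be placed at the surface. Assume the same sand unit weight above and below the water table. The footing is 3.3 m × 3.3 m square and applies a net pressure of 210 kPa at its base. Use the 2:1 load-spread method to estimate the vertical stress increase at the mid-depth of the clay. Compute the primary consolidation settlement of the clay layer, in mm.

S_c ≈ 245 mm

Mid-depth of clay below the ground surface: z = 1.1 + 3/2 = 2.6 m.
Total vertical stress at mid-clay: σ_v = 20.1×1.1 + 18.5×1.5 = 49.86 kPa.
Pore pressure: u = 9.81×(2.6 − 0) = 25.506 kPa.
Initial effective stress: σ'_0 = σ_v − u = 49.86 − 25.506 = 24.354 kPa.
Stress increase at mid-clay by the 2:1 spreading method:
Δσ = qBL/((B+z)(L+z)) = 210×3.3×3.3/((3.3+2.6)(3.3+2.6)) = 65.697 kPa
Final effective stress: σ'_f = σ'_0 + Δσ = 24.354 + 65.697 = 90.051 kPa.
Normally consolidated clay, so the full stress increment lies on the virgin compression line:
S_c = C_c·H/(1+e₀)·log₁₀(σ'_f/σ'_0) = 0.26×3/(1+0.81)×log₁₀(90.051/24.354)
    = 0.43094 × 0.56792 = 0.2447 m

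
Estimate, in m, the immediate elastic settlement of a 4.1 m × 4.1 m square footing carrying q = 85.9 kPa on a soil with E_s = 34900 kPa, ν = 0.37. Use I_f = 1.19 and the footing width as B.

Immediate (elastic) settlement: S_e = q·B·(1−ν²)/E_s · I_f.
S_e = 85.9 × 4.1 × (1 − 0.37²) / 34900 × 1.19
    = 85.9 × 4.1 × 0.8631 / 34900 × 1.19
    = 0.01036 m

S_e ≈ 0.0104 m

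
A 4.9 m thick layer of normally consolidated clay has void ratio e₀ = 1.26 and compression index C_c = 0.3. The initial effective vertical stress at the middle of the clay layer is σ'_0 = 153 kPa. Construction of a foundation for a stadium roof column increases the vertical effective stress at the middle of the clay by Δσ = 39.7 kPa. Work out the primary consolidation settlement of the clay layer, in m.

Final effective stress: σ'_f = σ'_0 + Δσ = 153 + 39.7 = 192.7 kPa.
Normally consolidated clay, so the full stress increment lies on the virgin compression line:
S_c = C_c·H/(1+e₀)·log₁₀(σ'_f/σ'_0) = 0.3×4.9/(1+1.26)×log₁₀(192.7/153)
    = 0.65044 × 0.10019 = 0.06517 m

S_c ≈ 0.0652 m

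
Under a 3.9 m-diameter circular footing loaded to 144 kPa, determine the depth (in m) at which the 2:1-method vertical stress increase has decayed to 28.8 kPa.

2:1 spreading — at depth z the loaded area has grown by z in each plan dimension:
qD²/(D+z)² = Δσ_z ⇒ z = D(√(q/Δσ_z) − 1) = 3.9×(√(144/28.8) − 1) = 4.821 m

z ≈ 4.82 m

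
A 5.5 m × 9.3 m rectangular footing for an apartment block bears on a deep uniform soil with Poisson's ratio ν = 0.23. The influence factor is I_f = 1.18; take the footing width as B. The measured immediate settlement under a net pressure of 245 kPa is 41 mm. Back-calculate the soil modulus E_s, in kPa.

E_s ≈ 36700 kPa

S_e = q·B·(1−ν²)/E_s · I_f  ⇒  E_s = q·B·(1−ν²)·I_f / S_e.
E_s = 245 × 5.5 × 0.9471 × 1.18 / 0.041 = 36730 kPa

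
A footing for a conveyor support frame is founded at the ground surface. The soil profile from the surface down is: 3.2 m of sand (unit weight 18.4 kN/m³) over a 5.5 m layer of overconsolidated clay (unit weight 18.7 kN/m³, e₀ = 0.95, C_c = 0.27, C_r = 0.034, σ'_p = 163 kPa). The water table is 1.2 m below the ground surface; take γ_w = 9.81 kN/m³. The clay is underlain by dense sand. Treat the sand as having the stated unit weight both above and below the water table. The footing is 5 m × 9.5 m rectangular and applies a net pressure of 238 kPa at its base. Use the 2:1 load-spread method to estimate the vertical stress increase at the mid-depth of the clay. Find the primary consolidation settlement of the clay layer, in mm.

Mid-depth of clay below the ground surface: z = 3.2 + 5.5/2 = 5.95 m.
Total vertical stress at mid-clay: σ_v = 18.4×3.2 + 18.7×2.75 = 110.3 kPa.
Pore pressure: u = 9.81×(5.95 − 1.2) = 46.598 kPa.
Initial effective stress: σ'_0 = σ_v − u = 110.3 − 46.598 = 63.702 kPa.
Stress increase at mid-clay by the 2:1 spreading method:
Δσ = qBL/((B+z)(L+z)) = 238×5×9.5/((5+5.95)(9.5+5.95)) = 66.823 kPa
Final effective stress: σ'_f = 63.702 + 66.823 = 130.52 kPa.
σ'_f = 130.52 ≤ σ'_p = 163 kPa, so the clay remains overconsolidated and only the recompression index applies:
S_c = C_r·H/(1+e₀)·log₁₀(σ'_f/σ'_0) = 0.034×5.5/1.95×log₁₀(130.52/63.702)
    = 0.095897 × 0.31152 = 0.02987 m

S_c ≈ 29.9 mm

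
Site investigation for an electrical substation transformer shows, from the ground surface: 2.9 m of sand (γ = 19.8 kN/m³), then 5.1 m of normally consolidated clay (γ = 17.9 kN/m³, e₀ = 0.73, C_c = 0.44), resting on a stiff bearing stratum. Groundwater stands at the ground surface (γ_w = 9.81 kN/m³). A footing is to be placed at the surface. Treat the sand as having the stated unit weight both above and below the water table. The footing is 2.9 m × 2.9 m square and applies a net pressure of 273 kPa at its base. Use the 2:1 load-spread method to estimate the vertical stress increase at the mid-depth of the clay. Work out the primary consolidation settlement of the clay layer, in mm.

S_c ≈ 287 mm

Mid-depth of clay below the ground surface: z = 2.9 + 5.1/2 = 5.45 m.
Total vertical stress at mid-clay: σ_v = 19.8×2.9 + 17.9×2.55 = 103.06 kPa.
Pore pressure: u = 9.81×(5.45 − 0) = 53.465 kPa.
Initial effective stress: σ'_0 = σ_v − u = 103.06 − 53.465 = 49.595 kPa.
Stress increase at mid-clay by the 2:1 spreading method:
Δσ = qBL/((B+z)(L+z)) = 273×2.9×2.9/((2.9+5.45)(2.9+5.45)) = 32.93 kPa
Final effective stress: σ'_f = σ'_0 + Δσ = 49.595 + 32.93 = 82.525 kPa.
Normally consolidated clay, so the full stress increment lies on the virgin compression line:
S_c = C_c·H/(1+e₀)·log₁₀(σ'_f/σ'_0) = 0.44×5.1/(1+0.73)×log₁₀(82.525/49.595)
    = 1.2971 × 0.22115 = 0.2869 m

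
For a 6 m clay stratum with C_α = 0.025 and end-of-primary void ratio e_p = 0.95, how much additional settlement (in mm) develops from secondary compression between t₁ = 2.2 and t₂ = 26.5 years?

Secondary compression: S_s = C_α·H/(1+e_p)·log₁₀(t₂/t₁)
S_s = 0.025×6/(1+0.95)×log₁₀(26.5/2.2)
    = 0.07692 × 1.081 = 0.08314 m

S_s ≈ 83.1 mm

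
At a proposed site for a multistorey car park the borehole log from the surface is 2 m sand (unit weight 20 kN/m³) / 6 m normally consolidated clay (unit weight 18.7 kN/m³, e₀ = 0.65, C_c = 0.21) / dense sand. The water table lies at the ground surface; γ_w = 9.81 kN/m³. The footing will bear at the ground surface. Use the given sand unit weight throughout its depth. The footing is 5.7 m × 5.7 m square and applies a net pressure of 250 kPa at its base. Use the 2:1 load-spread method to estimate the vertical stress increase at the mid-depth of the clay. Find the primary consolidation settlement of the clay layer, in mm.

Mid-depth of clay below the ground surface: z = 2 + 6/2 = 5 m.
Total vertical stress at mid-clay: σ_v = 20×2 + 18.7×3 = 96.1 kPa.
Pore pressure: u = 9.81×(5 − 0) = 49.05 kPa.
Initial effective stress: σ'_0 = σ_v − u = 96.1 − 49.05 = 47.05 kPa.
Stress increase at mid-clay by the 2:1 spreading method:
Δσ = qBL/((B+z)(L+z)) = 250×5.7×5.7/((5.7+5)(5.7+5)) = 70.945 kPa
Final effective stress: σ'_f = σ'_0 + Δσ = 47.05 + 70.945 = 117.99 kPa.
Normally consolidated clay, so the full stress increment lies on the virgin compression line:
S_c = C_c·H/(1+e₀)·log₁₀(σ'_f/σ'_0) = 0.21×6/(1+0.65)×log₁₀(117.99/47.05)
    = 0.76364 × 0.39929 = 0.3049 m

S_c ≈ 305 mm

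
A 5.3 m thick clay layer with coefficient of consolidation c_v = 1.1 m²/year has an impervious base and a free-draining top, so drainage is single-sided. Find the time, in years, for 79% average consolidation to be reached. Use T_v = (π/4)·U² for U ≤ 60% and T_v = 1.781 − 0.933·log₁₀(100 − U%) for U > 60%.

t ≈ 14 years

Drainage path length: H_d = H = 5.3 m (single drainage).
U > 60%: T_v = 1.781 − 0.933·log₁₀(100 − 79) = 0.54737.
t = T_v·H_d²/c_v = 0.54737×5.3²/1.1 = 13.98 years.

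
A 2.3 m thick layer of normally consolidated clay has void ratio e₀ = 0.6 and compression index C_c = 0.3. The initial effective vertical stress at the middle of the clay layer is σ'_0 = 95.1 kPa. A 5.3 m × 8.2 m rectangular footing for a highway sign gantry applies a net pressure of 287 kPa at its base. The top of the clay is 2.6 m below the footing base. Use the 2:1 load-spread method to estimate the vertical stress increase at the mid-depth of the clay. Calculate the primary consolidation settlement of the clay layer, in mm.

S_c ≈ 149 mm

Mid-depth of clay below the footing base: z = 2.6 + 2.3/2 = 3.75 m.
Stress increase at mid-clay by the 2:1 spreading method:
Δσ = qBL/((B+z)(L+z)) = 287×5.3×8.2/((5.3+3.75)(8.2+3.75)) = 115.33 kPa
Final effective stress: σ'_f = σ'_0 + Δσ = 95.1 + 115.33 = 210.43 kPa.
Normally consolidated clay, so the full stress increment lies on the virgin compression line:
S_c = C_c·H/(1+e₀)·log₁₀(σ'_f/σ'_0) = 0.3×2.3/(1+0.6)×log₁₀(210.43/95.1)
    = 0.43125 × 0.34493 = 0.1488 m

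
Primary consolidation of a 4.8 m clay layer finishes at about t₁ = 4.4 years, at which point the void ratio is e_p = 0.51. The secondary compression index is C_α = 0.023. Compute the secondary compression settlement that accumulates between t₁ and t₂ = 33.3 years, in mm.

S_s ≈ 64.3 mm

Secondary compression: S_s = C_α·H/(1+e_p)·log₁₀(t₂/t₁)
S_s = 0.023×4.8/(1+0.51)×log₁₀(33.3/4.4)
    = 0.07311 × 0.879 = 0.06427 m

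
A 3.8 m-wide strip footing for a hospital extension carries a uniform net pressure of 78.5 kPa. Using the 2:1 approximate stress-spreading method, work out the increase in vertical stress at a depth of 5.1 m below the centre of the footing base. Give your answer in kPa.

By the 2:1 method the load spreads at 1 horizontal : 2 vertical, so at depth z the loaded area has grown by z in each plan dimension:
Δσ = qB/(B+z) = 78.5×3.8/(3.8+5.1) = 33.517 kPa

Δσ_z ≈ 33.5 kPa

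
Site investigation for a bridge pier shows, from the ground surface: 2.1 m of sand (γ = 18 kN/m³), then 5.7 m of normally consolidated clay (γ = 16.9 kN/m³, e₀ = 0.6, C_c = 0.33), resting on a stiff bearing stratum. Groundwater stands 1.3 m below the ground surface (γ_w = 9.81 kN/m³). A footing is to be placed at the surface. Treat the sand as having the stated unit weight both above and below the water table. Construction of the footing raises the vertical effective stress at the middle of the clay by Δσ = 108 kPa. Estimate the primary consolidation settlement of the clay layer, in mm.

Mid-depth of clay below the ground surface: z = 2.1 + 5.7/2 = 4.95 m.
Total vertical stress at mid-clay: σ_v = 18×2.1 + 16.9×2.85 = 85.965 kPa.
Pore pressure: u = 9.81×(4.95 − 1.3) = 35.806 kPa.
Initial effective stress: σ'_0 = σ_v − u = 85.965 − 35.806 = 50.159 kPa.
Final effective stress: σ'_f = σ'_0 + Δσ = 50.159 + 108 = 158.16 kPa.
Normally consolidated clay, so the full stress increment lies on the virgin compression line:
S_c = C_c·H/(1+e₀)·log₁₀(σ'_f/σ'_0) = 0.33×5.7/(1+0.6)×log₁₀(158.16/50.159)
    = 1.1756 × 0.49875 = 0.5863 m

S_c ≈ 586 mm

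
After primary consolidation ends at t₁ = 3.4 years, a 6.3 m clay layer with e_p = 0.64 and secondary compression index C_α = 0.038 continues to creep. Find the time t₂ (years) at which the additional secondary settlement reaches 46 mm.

S_s = C_α·H/(1+e_p)·log₁₀(t₂/t₁) ⇒ log₁₀(t₂/t₁) = S_s·(1+e_p)/(C_α·H).
log₁₀(t₂/t₁) = 0.046 × (1+0.64) / (0.038×6.3) = 0.3151
t₂ = t₁ × 10^0.3151 = 3.4 × 2.066 = 7.024 years

t₂ ≈ 7.02 years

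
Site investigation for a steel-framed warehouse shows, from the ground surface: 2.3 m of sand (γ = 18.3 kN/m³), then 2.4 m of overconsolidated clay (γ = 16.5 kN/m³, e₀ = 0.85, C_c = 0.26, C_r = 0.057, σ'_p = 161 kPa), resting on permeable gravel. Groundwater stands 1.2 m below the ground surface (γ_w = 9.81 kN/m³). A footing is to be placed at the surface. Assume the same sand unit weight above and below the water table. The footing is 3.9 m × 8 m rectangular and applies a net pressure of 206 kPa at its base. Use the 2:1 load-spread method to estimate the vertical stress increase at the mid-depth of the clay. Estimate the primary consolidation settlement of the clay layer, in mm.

Mid-depth of clay below the ground surface: z = 2.3 + 2.4/2 = 3.5 m.
Total vertical stress at mid-clay: σ_v = 18.3×2.3 + 16.5×1.2 = 61.89 kPa.
Pore pressure: u = 9.81×(3.5 − 1.2) = 22.563 kPa.
Initial effective stress: σ'_0 = σ_v − u = 61.89 − 22.563 = 39.327 kPa.
Stress increase at mid-clay by the 2:1 spreading method:
Δσ = qBL/((B+z)(L+z)) = 206×3.9×8/((3.9+3.5)(8+3.5)) = 75.525 kPa
Final effective stress: σ'_f = 39.327 + 75.525 = 114.85 kPa.
σ'_f = 114.85 ≤ σ'_p = 161 kPa, so the clay remains overconsolidated and only the recompression index applies:
S_c = C_r·H/(1+e₀)·log₁₀(σ'_f/σ'_0) = 0.057×2.4/1.85×log₁₀(114.85/39.327)
    = 0.073946 × 0.46544 = 0.03442 m

S_c ≈ 34.4 mm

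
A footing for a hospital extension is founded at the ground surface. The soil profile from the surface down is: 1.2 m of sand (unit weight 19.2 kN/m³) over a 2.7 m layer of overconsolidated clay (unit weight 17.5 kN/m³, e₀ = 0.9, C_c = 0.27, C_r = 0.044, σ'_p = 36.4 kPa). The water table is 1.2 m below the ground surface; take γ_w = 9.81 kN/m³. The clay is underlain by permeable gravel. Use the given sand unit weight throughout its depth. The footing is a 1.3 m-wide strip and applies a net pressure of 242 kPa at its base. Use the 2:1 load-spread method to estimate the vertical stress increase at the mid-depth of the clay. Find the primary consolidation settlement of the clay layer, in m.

S_c ≈ 0.194 m

Mid-depth of clay below the ground surface: z = 1.2 + 2.7/2 = 2.55 m.
Total vertical stress at mid-clay: σ_v = 19.2×1.2 + 17.5×1.35 = 46.665 kPa.
Pore pressure: u = 9.81×(2.55 − 1.2) = 13.244 kPa.
Initial effective stress: σ'_0 = σ_v − u = 46.665 − 13.244 = 33.421 kPa.
Stress increase at mid-clay by the 2:1 spreading method:
Δσ = qB/(B+z) = 242×1.3/(1.3+2.55) = 81.714 kPa
Final effective stress: σ'_f = 33.421 + 81.714 = 115.13 kPa.
σ'_f = 115.13 > σ'_p = 36.4 kPa, so the stress path crosses the preconsolidation pressure — recompression up to σ'_p, then virgin compression beyond:
S_c = H/(1+e₀)·[C_r·log₁₀(σ'_p/σ'_0) + C_c·log₁₀(σ'_f/σ'_p)]
    = 2.7/1.9 × [0.044×log₁₀(36.4/33.421) + 0.27×log₁₀(115.13/36.4)]
    = 1.4211 × [0.0016316 + 0.13502] = 0.1942 m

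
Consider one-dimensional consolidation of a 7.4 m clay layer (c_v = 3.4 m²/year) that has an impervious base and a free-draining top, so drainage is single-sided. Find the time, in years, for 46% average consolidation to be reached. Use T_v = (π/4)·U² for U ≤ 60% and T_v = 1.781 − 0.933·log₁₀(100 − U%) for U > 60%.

t ≈ 2.68 years

Drainage path length: H_d = H = 7.4 m (single drainage).
U ≤ 60%: T_v = (π/4)·U² = (π/4)×0.46² = 0.16619.
t = T_v·H_d²/c_v = 0.16619×7.4²/3.4 = 2.677 years.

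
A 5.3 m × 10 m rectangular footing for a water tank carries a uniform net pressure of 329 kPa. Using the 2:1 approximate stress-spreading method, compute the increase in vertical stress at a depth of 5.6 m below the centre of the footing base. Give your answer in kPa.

By the 2:1 method the load spreads at 1 horizontal : 2 vertical, so at depth z the loaded area has grown by z in each plan dimension:
Δσ = qBL/((B+z)(L+z)) = 329×5.3×10/((5.3+5.6)(10+5.6)) = 102.55 kPa

Δσ_z ≈ 103 kPa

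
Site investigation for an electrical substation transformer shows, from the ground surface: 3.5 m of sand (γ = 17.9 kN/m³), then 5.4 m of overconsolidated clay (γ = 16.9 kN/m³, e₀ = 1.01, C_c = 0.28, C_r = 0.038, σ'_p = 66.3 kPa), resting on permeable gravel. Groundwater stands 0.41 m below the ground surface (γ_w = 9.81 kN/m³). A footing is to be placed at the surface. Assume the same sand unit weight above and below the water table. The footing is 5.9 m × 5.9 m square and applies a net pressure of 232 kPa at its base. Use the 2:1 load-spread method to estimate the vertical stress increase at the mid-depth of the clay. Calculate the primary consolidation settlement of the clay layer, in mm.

Mid-depth of clay below the ground surface: z = 3.5 + 5.4/2 = 6.2 m.
Total vertical stress at mid-clay: σ_v = 17.9×3.5 + 16.9×2.7 = 108.28 kPa.
Pore pressure: u = 9.81×(6.2 − 0.41) = 56.8 kPa.
Initial effective stress: σ'_0 = σ_v − u = 108.28 − 56.8 = 51.48 kPa.
Stress increase at mid-clay by the 2:1 spreading method:
Δσ = qBL/((B+z)(L+z)) = 232×5.9×5.9/((5.9+6.2)(5.9+6.2)) = 55.16 kPa
Final effective stress: σ'_f = 51.48 + 55.16 = 106.64 kPa.
σ'_f = 106.64 > σ'_p = 66.3 kPa, so the stress path crosses the preconsolidation pressure — recompression up to σ'_p, then virgin compression beyond:
S_c = H/(1+e₀)·[C_r·log₁₀(σ'_p/σ'_0) + C_c·log₁₀(σ'_f/σ'_p)]
    = 5.4/2.01 × [0.038×log₁₀(66.3/51.48) + 0.28×log₁₀(106.64/66.3)]
    = 2.6866 × [0.0041752 + 0.057794] = 0.1665 m

S_c ≈ 166 mm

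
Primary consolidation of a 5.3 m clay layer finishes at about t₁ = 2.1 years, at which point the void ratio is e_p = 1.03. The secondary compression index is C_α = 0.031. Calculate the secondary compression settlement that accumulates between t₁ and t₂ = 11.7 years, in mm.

S_s ≈ 60.4 mm

Secondary compression: S_s = C_α·H/(1+e_p)·log₁₀(t₂/t₁)
S_s = 0.031×5.3/(1+1.03)×log₁₀(11.7/2.1)
    = 0.08094 × 0.746 = 0.06038 m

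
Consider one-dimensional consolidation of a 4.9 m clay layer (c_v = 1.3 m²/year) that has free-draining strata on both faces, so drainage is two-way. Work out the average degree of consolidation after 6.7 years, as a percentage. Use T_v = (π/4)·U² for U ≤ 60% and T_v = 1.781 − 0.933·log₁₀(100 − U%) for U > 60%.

Drainage path length: H_d = H/2 = 2.45 m (double drainage).
T_v = c_v·t/H_d² = 1.3×6.7/2.45² = 1.4511.
T_v = 1.4511 corresponds to the U > 60% branch:
U = 1 − 10^((1.781 − T_v)/0.933)/100 = 0.9774

U ≈ 97.7 %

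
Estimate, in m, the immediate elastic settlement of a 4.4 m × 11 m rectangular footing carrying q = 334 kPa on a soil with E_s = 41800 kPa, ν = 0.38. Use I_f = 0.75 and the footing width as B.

S_e ≈ 0.0226 m

Immediate (elastic) settlement: S_e = q·B·(1−ν²)/E_s · I_f.
S_e = 334 × 4.4 × (1 − 0.38²) / 41800 × 0.75
    = 334 × 4.4 × 0.8556 / 41800 × 0.75
    = 0.02256 m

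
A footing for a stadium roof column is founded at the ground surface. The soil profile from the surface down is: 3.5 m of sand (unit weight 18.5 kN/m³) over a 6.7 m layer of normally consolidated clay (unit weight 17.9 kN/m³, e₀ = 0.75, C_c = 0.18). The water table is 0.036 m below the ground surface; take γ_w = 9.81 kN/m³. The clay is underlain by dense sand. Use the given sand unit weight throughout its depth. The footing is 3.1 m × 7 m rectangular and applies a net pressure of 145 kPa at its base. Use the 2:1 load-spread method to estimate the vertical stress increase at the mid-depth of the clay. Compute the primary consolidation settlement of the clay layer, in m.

S_c ≈ 0.0995 m

Mid-depth of clay below the ground surface: z = 3.5 + 6.7/2 = 6.85 m.
Total vertical stress at mid-clay: σ_v = 18.5×3.5 + 17.9×3.35 = 124.72 kPa.
Pore pressure: u = 9.81×(6.85 − 0.036) = 66.845 kPa.
Initial effective stress: σ'_0 = σ_v − u = 124.72 − 66.845 = 57.875 kPa.
Stress increase at mid-clay by the 2:1 spreading method:
Δσ = qBL/((B+z)(L+z)) = 145×3.1×7/((3.1+6.85)(7+6.85)) = 22.833 kPa
Final effective stress: σ'_f = σ'_0 + Δσ = 57.875 + 22.833 = 80.708 kPa.
Normally consolidated clay, so the full stress increment lies on the virgin compression line:
S_c = C_c·H/(1+e₀)·log₁₀(σ'_f/σ'_0) = 0.18×6.7/(1+0.75)×log₁₀(80.708/57.875)
    = 0.68914 × 0.14443 = 0.09953 m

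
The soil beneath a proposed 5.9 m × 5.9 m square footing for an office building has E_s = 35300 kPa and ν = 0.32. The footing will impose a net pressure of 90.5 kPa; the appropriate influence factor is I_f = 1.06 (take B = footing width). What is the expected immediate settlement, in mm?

S_e ≈ 14.4 mm

Immediate (elastic) settlement: S_e = q·B·(1−ν²)/E_s · I_f.
S_e = 90.5 × 5.9 × (1 − 0.32²) / 35300 × 1.06
    = 90.5 × 5.9 × 0.8976 / 35300 × 1.06
    = 0.01439 m = 14.39 mm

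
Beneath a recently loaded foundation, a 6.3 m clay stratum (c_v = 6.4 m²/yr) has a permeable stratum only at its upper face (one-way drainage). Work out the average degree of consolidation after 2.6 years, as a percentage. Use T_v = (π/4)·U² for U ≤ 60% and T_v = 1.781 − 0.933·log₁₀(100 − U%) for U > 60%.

Drainage path length: H_d = H = 6.3 m (single drainage).
T_v = c_v·t/H_d² = 6.4×2.6/6.3² = 0.41925.
T_v = 0.41925 corresponds to the U > 60% branch:
U = 1 − 10^((1.781 − T_v)/0.933)/100 = 0.7119

U ≈ 71.2 %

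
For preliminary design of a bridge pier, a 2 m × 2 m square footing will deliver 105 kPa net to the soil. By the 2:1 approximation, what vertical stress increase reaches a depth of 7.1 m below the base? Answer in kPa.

Δσ_z ≈ 5.07 kPa

By the 2:1 method the load spreads at 1 horizontal : 2 vertical, so at depth z the loaded area has grown by z in each plan dimension:
Δσ = qBL/((B+z)(L+z)) = 105×2×2/((2+7.1)(2+7.1)) = 5.0719 kPa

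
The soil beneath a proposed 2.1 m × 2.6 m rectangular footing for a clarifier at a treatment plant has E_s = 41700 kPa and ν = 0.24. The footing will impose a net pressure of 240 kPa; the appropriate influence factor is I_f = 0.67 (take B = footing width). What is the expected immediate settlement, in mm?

S_e ≈ 7.63 mm

Immediate (elastic) settlement: S_e = q·B·(1−ν²)/E_s · I_f.
S_e = 240 × 2.1 × (1 − 0.24²) / 41700 × 0.67
    = 240 × 2.1 × 0.9424 / 41700 × 0.67
    = 0.007631 m = 7.631 mm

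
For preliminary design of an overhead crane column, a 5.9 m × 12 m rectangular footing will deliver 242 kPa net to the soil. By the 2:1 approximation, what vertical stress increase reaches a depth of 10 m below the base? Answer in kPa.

Δσ_z ≈ 49 kPa

By the 2:1 method the load spreads at 1 horizontal : 2 vertical, so at depth z the loaded area has grown by z in each plan dimension:
Δσ = qBL/((B+z)(L+z)) = 242×5.9×12/((5.9+10)(12+10)) = 48.981 kPa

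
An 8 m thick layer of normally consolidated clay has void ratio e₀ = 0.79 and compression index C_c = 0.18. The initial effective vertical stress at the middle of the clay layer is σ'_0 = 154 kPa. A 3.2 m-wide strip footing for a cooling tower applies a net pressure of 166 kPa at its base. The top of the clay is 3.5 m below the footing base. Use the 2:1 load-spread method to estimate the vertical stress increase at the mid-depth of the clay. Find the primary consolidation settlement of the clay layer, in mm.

S_c ≈ 97.6 mm

Mid-depth of clay below the footing base: z = 3.5 + 8/2 = 7.5 m.
Stress increase at mid-clay by the 2:1 spreading method:
Δσ = qB/(B+z) = 166×3.2/(3.2+7.5) = 49.645 kPa
Final effective stress: σ'_f = σ'_0 + Δσ = 154 + 49.645 = 203.65 kPa.
Normally consolidated clay, so the full stress increment lies on the virgin compression line:
S_c = C_c·H/(1+e₀)·log₁₀(σ'_f/σ'_0) = 0.18×8/(1+0.79)×log₁₀(203.65/154)
    = 0.80447 × 0.12136 = 0.09763 m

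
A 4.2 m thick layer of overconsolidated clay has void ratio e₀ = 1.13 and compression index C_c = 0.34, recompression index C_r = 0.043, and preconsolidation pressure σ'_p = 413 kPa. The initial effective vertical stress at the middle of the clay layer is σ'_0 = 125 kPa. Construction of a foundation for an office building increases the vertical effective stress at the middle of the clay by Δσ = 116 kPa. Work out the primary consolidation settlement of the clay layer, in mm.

S_c ≈ 24.2 mm

Final effective stress: σ'_f = 125 + 116 = 241 kPa.
σ'_f = 241 ≤ σ'_p = 413 kPa, so the clay remains overconsolidated and only the recompression index applies:
S_c = C_r·H/(1+e₀)·log₁₀(σ'_f/σ'_0) = 0.043×4.2/2.13×log₁₀(241/125)
    = 0.084787 × 0.28511 = 0.02417 m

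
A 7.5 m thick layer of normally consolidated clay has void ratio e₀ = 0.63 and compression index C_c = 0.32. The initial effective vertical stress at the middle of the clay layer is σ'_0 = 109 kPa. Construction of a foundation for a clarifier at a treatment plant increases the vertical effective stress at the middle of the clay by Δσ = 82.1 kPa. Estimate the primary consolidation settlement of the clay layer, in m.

Final effective stress: σ'_f = σ'_0 + Δσ = 109 + 82.1 = 191.1 kPa.
Normally consolidated clay, so the full stress increment lies on the virgin compression line:
S_c = C_c·H/(1+e₀)·log₁₀(σ'_f/σ'_0) = 0.32×7.5/(1+0.63)×log₁₀(191.1/109)
    = 1.4724 × 0.24383 = 0.359 m

S_c ≈ 0.359 m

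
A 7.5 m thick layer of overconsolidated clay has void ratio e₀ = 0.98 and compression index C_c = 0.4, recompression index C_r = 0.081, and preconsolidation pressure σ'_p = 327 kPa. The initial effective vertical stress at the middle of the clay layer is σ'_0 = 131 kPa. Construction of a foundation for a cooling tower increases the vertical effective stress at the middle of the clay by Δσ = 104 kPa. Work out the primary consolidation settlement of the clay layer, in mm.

Final effective stress: σ'_f = 131 + 104 = 235 kPa.
σ'_f = 235 ≤ σ'_p = 327 kPa, so the clay remains overconsolidated and only the recompression index applies:
S_c = C_r·H/(1+e₀)·log₁₀(σ'_f/σ'_0) = 0.081×7.5/1.98×log₁₀(235/131)
    = 0.30682 × 0.2538 = 0.07787 m

S_c ≈ 77.9 mm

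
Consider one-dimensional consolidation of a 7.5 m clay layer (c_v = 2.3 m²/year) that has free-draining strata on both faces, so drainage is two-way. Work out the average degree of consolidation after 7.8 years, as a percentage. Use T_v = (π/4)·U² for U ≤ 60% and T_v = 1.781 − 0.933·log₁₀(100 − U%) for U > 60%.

Drainage path length: H_d = H/2 = 3.75 m (double drainage).
T_v = c_v·t/H_d² = 2.3×7.8/3.75² = 1.2757.
T_v = 1.2757 corresponds to the U > 60% branch:
U = 1 − 10^((1.781 − T_v)/0.933)/100 = 0.9652

U ≈ 96.5 %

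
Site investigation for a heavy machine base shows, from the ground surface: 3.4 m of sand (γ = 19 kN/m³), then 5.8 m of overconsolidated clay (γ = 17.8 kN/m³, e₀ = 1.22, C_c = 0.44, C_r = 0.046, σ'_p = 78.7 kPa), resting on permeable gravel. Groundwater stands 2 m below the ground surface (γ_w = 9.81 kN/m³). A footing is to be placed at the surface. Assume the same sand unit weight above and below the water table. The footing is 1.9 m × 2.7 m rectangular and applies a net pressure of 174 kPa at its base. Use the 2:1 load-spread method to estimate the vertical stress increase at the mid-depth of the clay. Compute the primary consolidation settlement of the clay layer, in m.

S_c ≈ 0.0482 m

Mid-depth of clay below the ground surface: z = 3.4 + 5.8/2 = 6.3 m.
Total vertical stress at mid-clay: σ_v = 19×3.4 + 17.8×2.9 = 116.22 kPa.
Pore pressure: u = 9.81×(6.3 − 2) = 42.183 kPa.
Initial effective stress: σ'_0 = σ_v − u = 116.22 − 42.183 = 74.037 kPa.
Stress increase at mid-clay by the 2:1 spreading method:
Δσ = qBL/((B+z)(L+z)) = 174×1.9×2.7/((1.9+6.3)(2.7+6.3)) = 12.095 kPa
Final effective stress: σ'_f = 74.037 + 12.095 = 86.132 kPa.
σ'_f = 86.132 > σ'_p = 78.7 kPa, so the stress path crosses the preconsolidation pressure — recompression up to σ'_p, then virgin compression beyond:
S_c = H/(1+e₀)·[C_r·log₁₀(σ'_p/σ'_0) + C_c·log₁₀(σ'_f/σ'_p)]
    = 5.8/2.22 × [0.046×log₁₀(78.7/74.037) + 0.44×log₁₀(86.132/78.7)]
    = 2.6126 × [0.0012202 + 0.017244] = 0.04824 m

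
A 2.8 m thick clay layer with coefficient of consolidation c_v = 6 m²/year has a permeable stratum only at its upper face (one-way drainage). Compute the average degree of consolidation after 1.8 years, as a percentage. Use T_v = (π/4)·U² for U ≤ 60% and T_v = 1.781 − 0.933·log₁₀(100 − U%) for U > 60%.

Drainage path length: H_d = H = 2.8 m (single drainage).
T_v = c_v·t/H_d² = 6×1.8/2.8² = 1.3776.
T_v = 1.3776 corresponds to the U > 60% branch:
U = 1 − 10^((1.781 − T_v)/0.933)/100 = 0.9729

U ≈ 97.3 %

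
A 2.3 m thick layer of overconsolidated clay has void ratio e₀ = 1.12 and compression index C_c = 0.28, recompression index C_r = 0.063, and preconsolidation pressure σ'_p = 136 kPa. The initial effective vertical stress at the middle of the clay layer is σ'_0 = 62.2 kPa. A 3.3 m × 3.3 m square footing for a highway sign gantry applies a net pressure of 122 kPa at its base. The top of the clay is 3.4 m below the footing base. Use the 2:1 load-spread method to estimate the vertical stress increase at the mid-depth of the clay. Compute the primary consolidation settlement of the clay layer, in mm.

S_c ≈ 8.83 mm

Mid-depth of clay below the footing base: z = 3.4 + 2.3/2 = 4.55 m.
Stress increase at mid-clay by the 2:1 spreading method:
Δσ = qBL/((B+z)(L+z)) = 122×3.3×3.3/((3.3+4.55)(3.3+4.55)) = 21.56 kPa
Final effective stress: σ'_f = 62.2 + 21.56 = 83.76 kPa.
σ'_f = 83.76 ≤ σ'_p = 136 kPa, so the clay remains overconsolidated and only the recompression index applies:
S_c = C_r·H/(1+e₀)·log₁₀(σ'_f/σ'_0) = 0.063×2.3/2.12×log₁₀(83.76/62.2)
    = 0.068349 × 0.12925 = 0.008834 m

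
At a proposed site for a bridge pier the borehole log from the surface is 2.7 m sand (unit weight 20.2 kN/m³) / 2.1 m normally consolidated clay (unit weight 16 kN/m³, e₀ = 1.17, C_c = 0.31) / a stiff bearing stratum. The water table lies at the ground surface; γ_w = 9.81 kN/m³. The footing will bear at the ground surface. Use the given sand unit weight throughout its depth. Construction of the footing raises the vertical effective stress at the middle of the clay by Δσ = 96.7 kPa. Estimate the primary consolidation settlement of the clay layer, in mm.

Mid-depth of clay below the ground surface: z = 2.7 + 2.1/2 = 3.75 m.
Total vertical stress at mid-clay: σ_v = 20.2×2.7 + 16×1.05 = 71.34 kPa.
Pore pressure: u = 9.81×(3.75 − 0) = 36.788 kPa.
Initial effective stress: σ'_0 = σ_v − u = 71.34 − 36.788 = 34.552 kPa.
Final effective stress: σ'_f = σ'_0 + Δσ = 34.552 + 96.7 = 131.25 kPa.
Normally consolidated clay, so the full stress increment lies on the virgin compression line:
S_c = C_c·H/(1+e₀)·log₁₀(σ'_f/σ'_0) = 0.31×2.1/(1+1.17)×log₁₀(131.25/34.552)
    = 0.3 × 0.57963 = 0.1739 m

S_c ≈ 174 mm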